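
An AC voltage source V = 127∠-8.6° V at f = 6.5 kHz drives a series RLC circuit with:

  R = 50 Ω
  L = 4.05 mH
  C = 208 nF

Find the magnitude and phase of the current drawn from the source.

Step 1 — Angular frequency: ω = 2π·f = 2π·6500 = 4.084e+04 rad/s.
Step 2 — Component impedances:
  R: Z = R = 50 Ω
  L: Z = jωL = j·4.084e+04·0.00405 = 0 + j165.4 Ω
  C: Z = 1/(jωC) = -j/(ω·C) = 0 - j117.7 Ω
Step 3 — Series combination: Z_total = R + L + C = 50 + j47.69 Ω = 69.09∠43.6° Ω.
Step 4 — Source phasor: V = 127∠-8.6° V = 125.6 - j18.99 V.
Step 5 — Ohm's law: I = V / Z_total = (125.6 - j18.99) / (50 + j47.69) = 1.125 - j1.453 A.
Step 6 — Convert to polar: |I| = 1.838 A, ∠I = -52.2°.

I = 1.838∠-52.2° A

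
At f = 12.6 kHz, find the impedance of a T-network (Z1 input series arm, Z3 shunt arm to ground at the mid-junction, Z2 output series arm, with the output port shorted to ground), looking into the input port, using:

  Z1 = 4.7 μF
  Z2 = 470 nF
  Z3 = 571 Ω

Step 1 — Angular frequency: ω = 2π·f = 2π·1.26e+04 = 7.917e+04 rad/s.
Step 2 — Component impedances:
  Z1: Z = 1/(jωC) = -j/(ω·C) = 0 - j2.688 Ω
  Z2: Z = 1/(jωC) = -j/(ω·C) = 0 - j26.88 Ω
  Z3: Z = R = 571 Ω
Step 3 — With the output port shorted to ground, the output series arm Z2 runs from the junction to ground; the shunt arm Z3 also runs from the junction to ground. They appear in parallel: Z3 || Z2 = 1.262 - j26.82 Ω.
Step 4 — Series with input arm Z1: Z_in = Z1 + (Z3 || Z2) = 1.262 - j29.5 Ω = 29.53∠-87.6° Ω.

Z = 1.262 - j29.5 Ω = 29.53∠-87.6° Ω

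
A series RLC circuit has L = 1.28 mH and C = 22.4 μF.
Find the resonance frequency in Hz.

Step 1 — Resonance condition Im(Z)=0 gives ω₀ = 1/√(LC).
Step 2 — ω₀ = 1/√(0.00128·2.24e-05) = 5906 rad/s.
Step 3 — f₀ = ω₀/(2π) = 939.9 Hz.

f₀ = 939.9 Hz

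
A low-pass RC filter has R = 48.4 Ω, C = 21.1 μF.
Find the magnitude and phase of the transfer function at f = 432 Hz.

Step 1 — Angular frequency: ω = 2π·432 = 2714 rad/s.
Step 2 — Transfer function: H(jω) = 1/(1 + jωRC).
Step 3 — Denominator: 1 + jωRC = 1 + j·2714·48.4·2.11e-05 = 1 + j2.772.
Step 4 — H = 0.1152 - j0.3192.
Step 5 — Magnitude: |H| = 0.3393 (-9.4 dB); phase: φ = -70.2°.

|H| = 0.3393 (-9.4 dB), φ = -70.2°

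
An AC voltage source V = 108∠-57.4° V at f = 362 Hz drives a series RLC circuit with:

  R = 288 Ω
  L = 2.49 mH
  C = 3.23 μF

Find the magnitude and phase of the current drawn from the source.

Step 1 — Angular frequency: ω = 2π·f = 2π·362 = 2275 rad/s.
Step 2 — Component impedances:
  R: Z = R = 288 Ω
  L: Z = jωL = j·2275·0.00249 = 0 + j5.664 Ω
  C: Z = 1/(jωC) = -j/(ω·C) = 0 - j136.1 Ω
Step 3 — Series combination: Z_total = R + L + C = 288 - j130.5 Ω = 316.2∠-24.4° Ω.
Step 4 — Source phasor: V = 108∠-57.4° V = 58.19 - j90.98 V.
Step 5 — Ohm's law: I = V / Z_total = (58.19 - j90.98) / (288 - j130.5) = 0.2864 - j0.1862 A.
Step 6 — Convert to polar: |I| = 0.3416 A, ∠I = -33.0°.

I = 0.3416∠-33.0° A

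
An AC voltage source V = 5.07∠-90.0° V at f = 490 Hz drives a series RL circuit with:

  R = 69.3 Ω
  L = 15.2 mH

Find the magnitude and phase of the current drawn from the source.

Step 1 — Angular frequency: ω = 2π·f = 2π·490 = 3079 rad/s.
Step 2 — Component impedances:
  R: Z = R = 69.3 Ω
  L: Z = jωL = j·3079·0.0152 = 0 + j46.8 Ω
Step 3 — Series combination: Z_total = R + L = 69.3 + j46.8 Ω = 83.62∠34.0° Ω.
Step 4 — Source phasor: V = 5.07∠-90.0° V = 0 - j5.07 V.
Step 5 — Ohm's law: I = V / Z_total = (0 - j5.07) / (69.3 + j46.8) = -0.03393 - j0.05025 A.
Step 6 — Convert to polar: |I| = 0.06063 A, ∠I = -124.0°.

I = 0.06063∠-124.0° A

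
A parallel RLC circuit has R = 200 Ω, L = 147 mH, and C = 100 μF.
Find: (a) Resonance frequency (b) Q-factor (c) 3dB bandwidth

Step 1 — Resonance: ω₀ = 1/√(LC) = 1/√(0.147·0.0001) = 260.8 rad/s.
Step 2 — f₀ = ω₀/(2π) = 41.51 Hz.
Step 3 — Parallel Q: Q = R/(ω₀L) = 200/(260.8·0.147) = 5.216.
Step 4 — Bandwidth: Δω = ω₀/Q = 50 rad/s; BW = Δω/(2π) = 7.958 Hz.

(a) f₀ = 41.51 Hz  (b) Q = 5.216  (c) BW = 7.958 Hz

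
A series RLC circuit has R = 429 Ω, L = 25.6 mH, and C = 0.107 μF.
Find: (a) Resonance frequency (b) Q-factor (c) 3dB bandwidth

Step 1 — Resonance: ω₀ = 1/√(LC) = 1/√(0.0256·1.07e-07) = 1.911e+04 rad/s.
Step 2 — f₀ = ω₀/(2π) = 3041 Hz.
Step 3 — Series Q: Q = ω₀L/R = 1.911e+04·0.0256/429 = 1.14.
Step 4 — Bandwidth: Δω = ω₀/Q = 1.676e+04 rad/s; BW = Δω/(2π) = 2667 Hz.

(a) f₀ = 3041 Hz  (b) Q = 1.14  (c) BW = 2667 Hz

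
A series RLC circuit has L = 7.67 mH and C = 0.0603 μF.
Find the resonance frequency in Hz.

Step 1 — Resonance condition Im(Z)=0 gives ω₀ = 1/√(LC).
Step 2 — ω₀ = 1/√(0.00767·6.03e-08) = 4.65e+04 rad/s.
Step 3 — f₀ = ω₀/(2π) = 7401 Hz.

f₀ = 7401 Hz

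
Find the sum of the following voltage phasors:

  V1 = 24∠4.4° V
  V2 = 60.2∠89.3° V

Step 1 — Convert each phasor to rectangular form:
  V1 = 24·(cos(4.4°) + j·sin(4.4°)) = 23.93 + j1.841 V
  V2 = 60.2·(cos(89.3°) + j·sin(89.3°)) = 0.7355 + j60.2 V
Step 2 — Sum components: V_total = 24.66 + j62.04 V.
Step 3 — Convert to polar: |V_total| = 66.76 V, ∠V_total = 68.3°.

V_total = 66.76∠68.3° V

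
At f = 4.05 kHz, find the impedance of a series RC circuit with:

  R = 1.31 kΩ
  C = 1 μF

Step 1 — Angular frequency: ω = 2π·f = 2π·4050 = 2.545e+04 rad/s.
Step 2 — Component impedances:
  R: Z = R = 1310 Ω
  C: Z = 1/(jωC) = -j/(ω·C) = 0 - j39.3 Ω
Step 3 — Series combination: Z_total = R + C = 1310 - j39.3 Ω = 1311∠-1.7° Ω.

Z = 1310 - j39.3 Ω = 1311∠-1.7° Ω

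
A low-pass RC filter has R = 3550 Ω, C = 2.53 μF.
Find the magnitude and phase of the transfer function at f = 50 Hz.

Step 1 — Angular frequency: ω = 2π·50 = 314.2 rad/s.
Step 2 — Transfer function: H(jω) = 1/(1 + jωRC).
Step 3 — Denominator: 1 + jωRC = 1 + j·314.2·3550·2.53e-06 = 1 + j2.822.
Step 4 — H = 0.1116 - j0.3149.
Step 5 — Magnitude: |H| = 0.334 (-9.5 dB); phase: φ = -70.5°.

|H| = 0.334 (-9.5 dB), φ = -70.5°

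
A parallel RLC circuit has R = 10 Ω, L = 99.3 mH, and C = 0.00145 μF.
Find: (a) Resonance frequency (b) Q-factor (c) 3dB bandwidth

Step 1 — Resonance: ω₀ = 1/√(LC) = 1/√(0.0993·1.45e-09) = 8.334e+04 rad/s.
Step 2 — f₀ = ω₀/(2π) = 1.326e+04 Hz.
Step 3 — Parallel Q: Q = R/(ω₀L) = 10/(8.334e+04·0.0993) = 0.001208.
Step 4 — Bandwidth: Δω = ω₀/Q = 6.897e+07 rad/s; BW = Δω/(2π) = 1.098e+07 Hz.

(a) f₀ = 1.326e+04 Hz  (b) Q = 0.001208  (c) BW = 1.098e+07 Hz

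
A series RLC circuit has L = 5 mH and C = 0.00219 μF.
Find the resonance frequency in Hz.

Step 1 — Resonance condition Im(Z)=0 gives ω₀ = 1/√(LC).
Step 2 — ω₀ = 1/√(0.005·2.19e-09) = 3.022e+05 rad/s.
Step 3 — f₀ = ω₀/(2π) = 4.81e+04 Hz.

f₀ = 4.81e+04 Hz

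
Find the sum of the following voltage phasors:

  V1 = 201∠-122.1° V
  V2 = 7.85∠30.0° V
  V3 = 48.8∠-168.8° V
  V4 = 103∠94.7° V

Step 1 — Convert each phasor to rectangular form:
  V1 = 201·(cos(-122.1°) + j·sin(-122.1°)) = -106.8 - j170.3 V
  V2 = 7.85·(cos(30.0°) + j·sin(30.0°)) = 6.798 + j3.925 V
  V3 = 48.8·(cos(-168.8°) + j·sin(-168.8°)) = -47.87 - j9.479 V
  V4 = 103·(cos(94.7°) + j·sin(94.7°)) = -8.44 + j102.7 V
Step 2 — Sum components: V_total = -156.3 - j73.17 V.
Step 3 — Convert to polar: |V_total| = 172.6 V, ∠V_total = -154.9°.

V_total = 172.6∠-154.9° V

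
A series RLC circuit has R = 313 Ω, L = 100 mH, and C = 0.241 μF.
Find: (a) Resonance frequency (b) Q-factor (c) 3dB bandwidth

Step 1 — Resonance condition Im(Z)=0 gives ω₀ = 1/√(LC).
Step 2 — ω₀ = 1/√(0.1·2.41e-07) = 6442 rad/s.
Step 3 — f₀ = ω₀/(2π) = 1025 Hz.
Step 4 — Series Q: Q = ω₀L/R = 6442·0.1/313 = 2.058.
Step 5 — 3dB bandwidth: Δω = ω₀/Q = 3130 rad/s; BW = Δω/(2π) = 498.2 Hz.

(a) f₀ = 1025 Hz  (b) Q = 2.058  (c) BW = 498.2 Hz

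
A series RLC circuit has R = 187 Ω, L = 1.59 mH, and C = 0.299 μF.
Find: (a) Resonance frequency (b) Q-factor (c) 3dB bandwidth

Step 1 — Resonance condition Im(Z)=0 gives ω₀ = 1/√(LC).
Step 2 — ω₀ = 1/√(0.00159·2.99e-07) = 4.586e+04 rad/s.
Step 3 — f₀ = ω₀/(2π) = 7299 Hz.
Step 4 — Series Q: Q = ω₀L/R = 4.586e+04·0.00159/187 = 0.39.
Step 5 — 3dB bandwidth: Δω = ω₀/Q = 1.176e+05 rad/s; BW = Δω/(2π) = 1.872e+04 Hz.

(a) f₀ = 7299 Hz  (b) Q = 0.39  (c) BW = 1.872e+04 Hz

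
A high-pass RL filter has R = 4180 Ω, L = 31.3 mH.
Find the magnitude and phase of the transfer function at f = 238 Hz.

Step 1 — Angular frequency: ω = 2π·238 = 1495 rad/s.
Step 2 — Transfer function: H(jω) = jωL/(R + jωL).
Step 3 — Numerator jωL = j·46.81; denominator R + jωL = 4180 + j46.81.
Step 4 — H = 0.0001254 + j0.0112.
Step 5 — Magnitude: |H| = 0.0112 (-39.0 dB); phase: φ = 89.4°.

|H| = 0.0112 (-39.0 dB), φ = 89.4°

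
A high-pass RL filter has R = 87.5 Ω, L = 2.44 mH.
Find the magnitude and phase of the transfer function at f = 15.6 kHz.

Step 1 — Angular frequency: ω = 2π·1.56e+04 = 9.802e+04 rad/s.
Step 2 — Transfer function: H(jω) = jωL/(R + jωL).
Step 3 — Numerator jωL = j·239.2; denominator R + jωL = 87.5 + j239.2.
Step 4 — H = 0.8819 + j0.3227.
Step 5 — Magnitude: |H| = 0.9391 (-0.5 dB); phase: φ = 20.1°.

|H| = 0.9391 (-0.5 dB), φ = 20.1°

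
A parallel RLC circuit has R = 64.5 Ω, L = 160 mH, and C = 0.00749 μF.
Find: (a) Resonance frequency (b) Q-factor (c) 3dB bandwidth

Step 1 — Resonance: ω₀ = 1/√(LC) = 1/√(0.16·7.49e-09) = 2.889e+04 rad/s.
Step 2 — f₀ = ω₀/(2π) = 4597 Hz.
Step 3 — Parallel Q: Q = R/(ω₀L) = 64.5/(2.889e+04·0.16) = 0.01396.
Step 4 — Bandwidth: Δω = ω₀/Q = 2.07e+06 rad/s; BW = Δω/(2π) = 3.294e+05 Hz.

(a) f₀ = 4597 Hz  (b) Q = 0.01396  (c) BW = 3.294e+05 Hz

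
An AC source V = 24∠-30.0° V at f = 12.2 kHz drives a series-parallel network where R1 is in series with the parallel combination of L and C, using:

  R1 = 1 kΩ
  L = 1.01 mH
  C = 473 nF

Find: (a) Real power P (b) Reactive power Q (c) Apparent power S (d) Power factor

Step 1 — Angular frequency: ω = 2π·f = 2π·1.22e+04 = 7.665e+04 rad/s.
Step 2 — Component impedances:
  R1: Z = R = 1000 Ω
  L: Z = jωL = j·7.665e+04·0.00101 = 0 + j77.42 Ω
  C: Z = 1/(jωC) = -j/(ω·C) = 0 - j27.58 Ω
Step 3 — Parallel branch: L || C = 1/(1/L + 1/C) = 0 - j42.84 Ω.
Step 4 — Series with R1: Z_total = R1 + (L || C) = 1000 - j42.84 Ω = 1001∠-2.5° Ω.
Step 5 — Source phasor: V = 24∠-30.0° V = 20.78 - j12 V.
Step 6 — Current: I = V / Z = 0.02126 - j0.01109 A = 0.02398∠-27.5° A.
Step 7 — Complex power: S = V·I* = 0.5749 - j0.02463 VA.
Step 8 — Real power: P = Re(S) = 0.5749 W.
Step 9 — Reactive power: Q = Im(S) = -0.02463 VAR.
Step 10 — Apparent power: |S| = 0.5755 VA.
Step 11 — Power factor: PF = P/|S| = 0.9991 (leading).

(a) P = 0.5749 W  (b) Q = -0.02463 VAR  (c) S = 0.5755 VA  (d) PF = 0.9991 (leading)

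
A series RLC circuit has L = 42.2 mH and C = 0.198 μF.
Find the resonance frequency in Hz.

Step 1 — Resonance condition Im(Z)=0 gives ω₀ = 1/√(LC).
Step 2 — ω₀ = 1/√(0.0422·1.98e-07) = 1.094e+04 rad/s.
Step 3 — f₀ = ω₀/(2π) = 1741 Hz.

f₀ = 1741 Hz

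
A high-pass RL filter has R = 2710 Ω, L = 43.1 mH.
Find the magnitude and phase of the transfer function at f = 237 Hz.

Step 1 — Angular frequency: ω = 2π·237 = 1489 rad/s.
Step 2 — Transfer function: H(jω) = jωL/(R + jωL).
Step 3 — Numerator jωL = j·64.18; denominator R + jωL = 2710 + j64.18.
Step 4 — H = 0.0005606 + j0.02367.
Step 5 — Magnitude: |H| = 0.02368 (-32.5 dB); phase: φ = 88.6°.

|H| = 0.02368 (-32.5 dB), φ = 88.6°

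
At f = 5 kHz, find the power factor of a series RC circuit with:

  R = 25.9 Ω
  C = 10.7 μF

Step 1 — Angular frequency: ω = 2π·f = 2π·5000 = 3.142e+04 rad/s.
Step 2 — Component impedances:
  R: Z = R = 25.9 Ω
  C: Z = 1/(jωC) = -j/(ω·C) = 0 - j2.975 Ω
Step 3 — Series combination: Z_total = R + C = 25.9 - j2.975 Ω = 26.07∠-6.6° Ω.
Step 4 — Power factor: PF = cos(φ) = Re(Z)/|Z| = 25.9/26.07 = 0.9935.
Step 5 — Type: Im(Z) = -2.975 ⇒ leading (phase φ = -6.6°).

PF = 0.9935 (leading, φ = -6.6°)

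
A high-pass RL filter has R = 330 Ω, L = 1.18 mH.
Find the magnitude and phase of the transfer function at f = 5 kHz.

Step 1 — Angular frequency: ω = 2π·5000 = 3.142e+04 rad/s.
Step 2 — Transfer function: H(jω) = jωL/(R + jωL).
Step 3 — Numerator jωL = j·37.07; denominator R + jωL = 330 + j37.07.
Step 4 — H = 0.01246 + j0.1109.
Step 5 — Magnitude: |H| = 0.1116 (-19.0 dB); phase: φ = 83.6°.

|H| = 0.1116 (-19.0 dB), φ = 83.6°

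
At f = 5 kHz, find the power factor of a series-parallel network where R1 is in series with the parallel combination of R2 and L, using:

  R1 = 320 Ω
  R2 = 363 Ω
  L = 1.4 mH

Step 1 — Angular frequency: ω = 2π·f = 2π·5000 = 3.142e+04 rad/s.
Step 2 — Component impedances:
  R1: Z = R = 320 Ω
  R2: Z = R = 363 Ω
  L: Z = jωL = j·3.142e+04·0.0014 = 0 + j43.98 Ω
Step 3 — Parallel branch: R2 || L = 1/(1/R2 + 1/L) = 5.252 + j43.35 Ω.
Step 4 — Series with R1: Z_total = R1 + (R2 || L) = 325.3 + j43.35 Ω = 328.1∠7.6° Ω.
Step 5 — Power factor: PF = cos(φ) = Re(Z)/|Z| = 325.25/328.13 = 0.9912.
Step 6 — Type: Im(Z) = 43.35 ⇒ lagging (phase φ = 7.6°).

PF = 0.9912 (lagging, φ = 7.6°)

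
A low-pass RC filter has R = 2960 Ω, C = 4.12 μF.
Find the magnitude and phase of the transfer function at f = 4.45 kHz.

Step 1 — Angular frequency: ω = 2π·4450 = 2.796e+04 rad/s.
Step 2 — Transfer function: H(jω) = 1/(1 + jωRC).
Step 3 — Denominator: 1 + jωRC = 1 + j·2.796e+04·2960·4.12e-06 = 1 + j341.
Step 4 — H = 8.601e-06 - j0.002933.
Step 5 — Magnitude: |H| = 0.002933 (-50.7 dB); phase: φ = -89.8°.

|H| = 0.002933 (-50.7 dB), φ = -89.8°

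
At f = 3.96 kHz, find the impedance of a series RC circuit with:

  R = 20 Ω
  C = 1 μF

Step 1 — Angular frequency: ω = 2π·f = 2π·3960 = 2.488e+04 rad/s.
Step 2 — Component impedances:
  R: Z = R = 20 Ω
  C: Z = 1/(jωC) = -j/(ω·C) = 0 - j40.19 Ω
Step 3 — Series combination: Z_total = R + C = 20 - j40.19 Ω = 44.89∠-63.5° Ω.

Z = 20 - j40.19 Ω = 44.89∠-63.5° Ω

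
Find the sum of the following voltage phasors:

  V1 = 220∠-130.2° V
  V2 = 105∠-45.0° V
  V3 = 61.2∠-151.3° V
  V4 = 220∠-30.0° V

Step 1 — Convert each phasor to rectangular form:
  V1 = 220·(cos(-130.2°) + j·sin(-130.2°)) = -142 - j168 V
  V2 = 105·(cos(-45.0°) + j·sin(-45.0°)) = 74.25 - j74.25 V
  V3 = 61.2·(cos(-151.3°) + j·sin(-151.3°)) = -53.68 - j29.39 V
  V4 = 220·(cos(-30.0°) + j·sin(-30.0°)) = 190.5 - j110 V
Step 2 — Sum components: V_total = 69.09 - j381.7 V.
Step 3 — Convert to polar: |V_total| = 387.9 V, ∠V_total = -79.7°.

V_total = 387.9∠-79.7° V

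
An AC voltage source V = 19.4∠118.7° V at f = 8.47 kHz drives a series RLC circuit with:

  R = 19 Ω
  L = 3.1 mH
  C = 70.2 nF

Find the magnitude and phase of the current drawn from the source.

Step 1 — Angular frequency: ω = 2π·f = 2π·8470 = 5.322e+04 rad/s.
Step 2 — Component impedances:
  R: Z = R = 19 Ω
  L: Z = jωL = j·5.322e+04·0.0031 = 0 + j165 Ω
  C: Z = 1/(jωC) = -j/(ω·C) = 0 - j267.7 Ω
Step 3 — Series combination: Z_total = R + L + C = 19 - j102.7 Ω = 104.4∠-79.5° Ω.
Step 4 — Source phasor: V = 19.4∠118.7° V = -9.316 + j17.02 V.
Step 5 — Ohm's law: I = V / Z_total = (-9.316 + j17.02) / (19 - j102.7) = -0.1764 - j0.05807 A.
Step 6 — Convert to polar: |I| = 0.1858 A, ∠I = -161.8°.

I = 0.1858∠-161.8° A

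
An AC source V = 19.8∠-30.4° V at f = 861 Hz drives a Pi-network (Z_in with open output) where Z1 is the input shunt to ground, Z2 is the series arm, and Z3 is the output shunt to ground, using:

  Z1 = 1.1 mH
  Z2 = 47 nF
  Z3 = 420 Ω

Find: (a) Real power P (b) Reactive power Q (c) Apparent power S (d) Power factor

Step 1 — Angular frequency: ω = 2π·f = 2π·861 = 5410 rad/s.
Step 2 — Component impedances:
  Z1: Z = jωL = j·5410·0.0011 = 0 + j5.951 Ω
  Z2: Z = 1/(jωC) = -j/(ω·C) = 0 - j3933 Ω
  Z3: Z = R = 420 Ω
Step 3 — With open output, the series arm Z2 and the output shunt Z3 appear in series to ground: Z2 + Z3 = 420 - j3933 Ω.
Step 4 — Parallel with input shunt Z1: Z_in = Z1 || (Z2 + Z3) = 0.0009535 + j5.96 Ω = 5.96∠90.0° Ω.
Step 5 — Source phasor: V = 19.8∠-30.4° V = 17.08 - j10.02 V.
Step 6 — Current: I = V / Z = -1.681 - j2.866 A = 3.322∠-120.4° A.
Step 7 — Complex power: S = V·I* = 0.01052 + j65.78 VA.
Step 8 — Real power: P = Re(S) = 0.01052 W.
Step 9 — Reactive power: Q = Im(S) = 65.78 VAR.
Step 10 — Apparent power: |S| = 65.78 VA.
Step 11 — Power factor: PF = P/|S| = 0.00016 (lagging).

(a) P = 0.01052 W  (b) Q = 65.78 VAR  (c) S = 65.78 VA  (d) PF = 0.00016 (lagging)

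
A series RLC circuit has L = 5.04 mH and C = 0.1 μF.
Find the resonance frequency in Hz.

Step 1 — Resonance condition Im(Z)=0 gives ω₀ = 1/√(LC).
Step 2 — ω₀ = 1/√(0.00504·1e-07) = 4.454e+04 rad/s.
Step 3 — f₀ = ω₀/(2π) = 7089 Hz.

f₀ = 7089 Hz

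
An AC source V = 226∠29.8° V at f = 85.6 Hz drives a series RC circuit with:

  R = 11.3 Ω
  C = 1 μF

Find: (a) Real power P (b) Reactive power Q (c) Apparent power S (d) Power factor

Step 1 — Angular frequency: ω = 2π·f = 2π·85.6 = 537.8 rad/s.
Step 2 — Component impedances:
  R: Z = R = 11.3 Ω
  C: Z = 1/(jωC) = -j/(ω·C) = 0 - j1859 Ω
Step 3 — Series combination: Z_total = R + C = 11.3 - j1859 Ω = 1859∠-89.7° Ω.
Step 4 — Source phasor: V = 226∠29.8° V = 196.1 + j112.3 V.
Step 5 — Current: I = V / Z = -0.05976 + j0.1058 A = 0.1215∠119.5° A.
Step 6 — Complex power: S = V·I* = 0.167 - j27.47 VA.
Step 7 — Real power: P = Re(S) = 0.167 W.
Step 8 — Reactive power: Q = Im(S) = -27.47 VAR.
Step 9 — Apparent power: |S| = 27.47 VA.
Step 10 — Power factor: PF = P/|S| = 0.006077 (leading).

(a) P = 0.167 W  (b) Q = -27.47 VAR  (c) S = 27.47 VA  (d) PF = 0.006077 (leading)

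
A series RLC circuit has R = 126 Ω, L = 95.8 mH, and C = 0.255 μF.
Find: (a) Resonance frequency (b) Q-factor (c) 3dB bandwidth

Step 1 — Resonance condition Im(Z)=0 gives ω₀ = 1/√(LC).
Step 2 — ω₀ = 1/√(0.0958·2.55e-07) = 6398 rad/s.
Step 3 — f₀ = ω₀/(2π) = 1018 Hz.
Step 4 — Series Q: Q = ω₀L/R = 6398·0.0958/126 = 4.865.
Step 5 — 3dB bandwidth: Δω = ω₀/Q = 1315 rad/s; BW = Δω/(2π) = 209.3 Hz.

(a) f₀ = 1018 Hz  (b) Q = 4.865  (c) BW = 209.3 Hz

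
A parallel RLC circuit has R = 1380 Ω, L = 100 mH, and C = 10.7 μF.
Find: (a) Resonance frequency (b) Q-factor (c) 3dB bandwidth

Step 1 — Resonance: ω₀ = 1/√(LC) = 1/√(0.1·1.07e-05) = 966.7 rad/s.
Step 2 — f₀ = ω₀/(2π) = 153.9 Hz.
Step 3 — Parallel Q: Q = R/(ω₀L) = 1380/(966.7·0.1) = 14.27.
Step 4 — Bandwidth: Δω = ω₀/Q = 67.72 rad/s; BW = Δω/(2π) = 10.78 Hz.

(a) f₀ = 153.9 Hz  (b) Q = 14.27  (c) BW = 10.78 Hz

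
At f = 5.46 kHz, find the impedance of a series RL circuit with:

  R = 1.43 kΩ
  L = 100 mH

Step 1 — Angular frequency: ω = 2π·f = 2π·5460 = 3.431e+04 rad/s.
Step 2 — Component impedances:
  R: Z = R = 1430 Ω
  L: Z = jωL = j·3.431e+04·0.1 = 0 + j3431 Ω
Step 3 — Series combination: Z_total = R + L = 1430 + j3431 Ω = 3717∠67.4° Ω.

Z = 1430 + j3431 Ω = 3717∠67.4° Ω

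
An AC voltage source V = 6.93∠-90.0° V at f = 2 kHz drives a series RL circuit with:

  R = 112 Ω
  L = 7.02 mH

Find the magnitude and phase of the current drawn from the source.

Step 1 — Angular frequency: ω = 2π·f = 2π·2000 = 1.257e+04 rad/s.
Step 2 — Component impedances:
  R: Z = R = 112 Ω
  L: Z = jωL = j·1.257e+04·0.00702 = 0 + j88.22 Ω
Step 3 — Series combination: Z_total = R + L = 112 + j88.22 Ω = 142.6∠38.2° Ω.
Step 4 — Source phasor: V = 6.93∠-90.0° V = 0 - j6.93 V.
Step 5 — Ohm's law: I = V / Z_total = (0 - j6.93) / (112 + j88.22) = -0.03008 - j0.03819 A.
Step 6 — Convert to polar: |I| = 0.04861 A, ∠I = -128.2°.

I = 0.04861∠-128.2° A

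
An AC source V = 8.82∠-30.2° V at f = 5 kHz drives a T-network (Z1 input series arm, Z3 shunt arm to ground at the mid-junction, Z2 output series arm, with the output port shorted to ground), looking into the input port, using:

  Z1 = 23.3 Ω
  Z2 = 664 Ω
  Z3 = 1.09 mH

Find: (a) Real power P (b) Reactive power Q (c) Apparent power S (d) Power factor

Step 1 — Angular frequency: ω = 2π·f = 2π·5000 = 3.142e+04 rad/s.
Step 2 — Component impedances:
  Z1: Z = R = 23.3 Ω
  Z2: Z = R = 664 Ω
  Z3: Z = jωL = j·3.142e+04·0.00109 = 0 + j34.24 Ω
Step 3 — With the output port shorted to ground, the output series arm Z2 runs from the junction to ground; the shunt arm Z3 also runs from the junction to ground. They appear in parallel: Z3 || Z2 = 1.761 + j34.15 Ω.
Step 4 — Series with input arm Z1: Z_in = Z1 + (Z3 || Z2) = 25.06 + j34.15 Ω = 42.36∠53.7° Ω.
Step 5 — Source phasor: V = 8.82∠-30.2° V = 7.623 - j4.437 V.
Step 6 — Current: I = V / Z = 0.02202 - j0.207 A = 0.2082∠-83.9° A.
Step 7 — Complex power: S = V·I* = 1.086 + j1.481 VA.
Step 8 — Real power: P = Re(S) = 1.086 W.
Step 9 — Reactive power: Q = Im(S) = 1.481 VAR.
Step 10 — Apparent power: |S| = 1.836 VA.
Step 11 — Power factor: PF = P/|S| = 0.5916 (lagging).

(a) P = 1.086 W  (b) Q = 1.481 VAR  (c) S = 1.836 VA  (d) PF = 0.5916 (lagging)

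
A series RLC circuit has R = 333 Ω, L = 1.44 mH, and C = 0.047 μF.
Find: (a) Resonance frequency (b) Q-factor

Step 1 — Resonance condition Im(Z)=0 gives ω₀ = 1/√(LC).
Step 2 — ω₀ = 1/√(0.00144·4.7e-08) = 1.216e+05 rad/s.
Step 3 — f₀ = ω₀/(2π) = 1.935e+04 Hz.
Step 4 — Series Q: Q = ω₀L/R = 1.216e+05·0.00144/333 = 0.5256.

(a) f₀ = 1.935e+04 Hz  (b) Q = 0.5256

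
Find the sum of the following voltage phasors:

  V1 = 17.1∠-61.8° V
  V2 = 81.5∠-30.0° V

Step 1 — Convert each phasor to rectangular form:
  V1 = 17.1·(cos(-61.8°) + j·sin(-61.8°)) = 8.081 - j15.07 V
  V2 = 81.5·(cos(-30.0°) + j·sin(-30.0°)) = 70.58 - j40.75 V
Step 2 — Sum components: V_total = 78.66 - j55.82 V.
Step 3 — Convert to polar: |V_total| = 96.45 V, ∠V_total = -35.4°.

V_total = 96.45∠-35.4° V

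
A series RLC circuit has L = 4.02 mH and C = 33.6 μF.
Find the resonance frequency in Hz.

Step 1 — Resonance condition Im(Z)=0 gives ω₀ = 1/√(LC).
Step 2 — ω₀ = 1/√(0.00402·3.36e-05) = 2721 rad/s.
Step 3 — f₀ = ω₀/(2π) = 433 Hz.

f₀ = 433 Hz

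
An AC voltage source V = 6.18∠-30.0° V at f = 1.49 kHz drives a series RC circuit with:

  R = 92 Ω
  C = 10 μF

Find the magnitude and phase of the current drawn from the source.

Step 1 — Angular frequency: ω = 2π·f = 2π·1490 = 9362 rad/s.
Step 2 — Component impedances:
  R: Z = R = 92 Ω
  C: Z = 1/(jωC) = -j/(ω·C) = 0 - j10.68 Ω
Step 3 — Series combination: Z_total = R + C = 92 - j10.68 Ω = 92.62∠-6.6° Ω.
Step 4 — Source phasor: V = 6.18∠-30.0° V = 5.352 - j3.09 V.
Step 5 — Ohm's law: I = V / Z_total = (5.352 - j3.09) / (92 - j10.68) = 0.06125 - j0.02648 A.
Step 6 — Convert to polar: |I| = 0.06673 A, ∠I = -23.4°.

I = 0.06673∠-23.4° A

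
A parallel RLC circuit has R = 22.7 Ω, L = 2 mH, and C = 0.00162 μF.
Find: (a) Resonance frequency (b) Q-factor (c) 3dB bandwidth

Step 1 — Resonance: ω₀ = 1/√(LC) = 1/√(0.002·1.62e-09) = 5.556e+05 rad/s.
Step 2 — f₀ = ω₀/(2π) = 8.842e+04 Hz.
Step 3 — Parallel Q: Q = R/(ω₀L) = 22.7/(5.556e+05·0.002) = 0.02043.
Step 4 — Bandwidth: Δω = ω₀/Q = 2.719e+07 rad/s; BW = Δω/(2π) = 4.328e+06 Hz.

(a) f₀ = 8.842e+04 Hz  (b) Q = 0.02043  (c) BW = 4.328e+06 Hz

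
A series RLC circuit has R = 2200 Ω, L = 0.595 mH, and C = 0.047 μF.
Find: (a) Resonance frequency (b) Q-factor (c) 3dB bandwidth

Step 1 — Resonance condition Im(Z)=0 gives ω₀ = 1/√(LC).
Step 2 — ω₀ = 1/√(0.000595·4.7e-08) = 1.891e+05 rad/s.
Step 3 — f₀ = ω₀/(2π) = 3.01e+04 Hz.
Step 4 — Series Q: Q = ω₀L/R = 1.891e+05·0.000595/2200 = 0.05114.
Step 5 — 3dB bandwidth: Δω = ω₀/Q = 3.697e+06 rad/s; BW = Δω/(2π) = 5.885e+05 Hz.

(a) f₀ = 3.01e+04 Hz  (b) Q = 0.05114  (c) BW = 5.885e+05 Hz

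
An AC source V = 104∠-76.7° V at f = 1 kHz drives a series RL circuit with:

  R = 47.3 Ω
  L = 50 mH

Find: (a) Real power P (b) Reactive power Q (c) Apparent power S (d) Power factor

Step 1 — Angular frequency: ω = 2π·f = 2π·1000 = 6283 rad/s.
Step 2 — Component impedances:
  R: Z = R = 47.3 Ω
  L: Z = jωL = j·6283·0.05 = 0 + j314.2 Ω
Step 3 — Series combination: Z_total = R + L = 47.3 + j314.2 Ω = 317.7∠81.4° Ω.
Step 4 — Source phasor: V = 104∠-76.7° V = 23.93 - j101.2 V.
Step 5 — Current: I = V / Z = -0.3038 - j0.1219 A = 0.3274∠-158.1° A.
Step 6 — Complex power: S = V·I* = 5.069 + j33.67 VA.
Step 7 — Real power: P = Re(S) = 5.069 W.
Step 8 — Reactive power: Q = Im(S) = 33.67 VAR.
Step 9 — Apparent power: |S| = 34.04 VA.
Step 10 — Power factor: PF = P/|S| = 0.1489 (lagging).

(a) P = 5.069 W  (b) Q = 33.67 VAR  (c) S = 34.04 VA  (d) PF = 0.1489 (lagging)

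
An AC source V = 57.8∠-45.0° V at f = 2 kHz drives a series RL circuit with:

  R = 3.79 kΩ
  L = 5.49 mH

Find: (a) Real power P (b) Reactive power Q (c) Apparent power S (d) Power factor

Step 1 — Angular frequency: ω = 2π·f = 2π·2000 = 1.257e+04 rad/s.
Step 2 — Component impedances:
  R: Z = R = 3790 Ω
  L: Z = jωL = j·1.257e+04·0.00549 = 0 + j68.99 Ω
Step 3 — Series combination: Z_total = R + L = 3790 + j68.99 Ω = 3791∠1.0° Ω.
Step 4 — Source phasor: V = 57.8∠-45.0° V = 40.87 - j40.87 V.
Step 5 — Current: I = V / Z = 0.01058 - j0.01098 A = 0.01525∠-46.0° A.
Step 6 — Complex power: S = V·I* = 0.8812 + j0.01604 VA.
Step 7 — Real power: P = Re(S) = 0.8812 W.
Step 8 — Reactive power: Q = Im(S) = 0.01604 VAR.
Step 9 — Apparent power: |S| = 0.8813 VA.
Step 10 — Power factor: PF = P/|S| = 0.9998 (lagging).

(a) P = 0.8812 W  (b) Q = 0.01604 VAR  (c) S = 0.8813 VA  (d) PF = 0.9998 (lagging)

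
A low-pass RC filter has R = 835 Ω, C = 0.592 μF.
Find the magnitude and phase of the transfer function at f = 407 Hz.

Step 1 — Angular frequency: ω = 2π·407 = 2557 rad/s.
Step 2 — Transfer function: H(jω) = 1/(1 + jωRC).
Step 3 — Denominator: 1 + jωRC = 1 + j·2557·835·5.92e-07 = 1 + j1.264.
Step 4 — H = 0.3849 - j0.4866.
Step 5 — Magnitude: |H| = 0.6204 (-4.1 dB); phase: φ = -51.7°.

|H| = 0.6204 (-4.1 dB), φ = -51.7°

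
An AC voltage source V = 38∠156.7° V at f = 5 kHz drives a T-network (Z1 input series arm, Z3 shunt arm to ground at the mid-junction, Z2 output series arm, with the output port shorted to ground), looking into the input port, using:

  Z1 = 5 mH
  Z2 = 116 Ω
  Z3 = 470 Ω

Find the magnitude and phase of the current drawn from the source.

Step 1 — Angular frequency: ω = 2π·f = 2π·5000 = 3.142e+04 rad/s.
Step 2 — Component impedances:
  Z1: Z = jωL = j·3.142e+04·0.005 = 0 + j157.1 Ω
  Z2: Z = R = 116 Ω
  Z3: Z = R = 470 Ω
Step 3 — With the output port shorted to ground, the output series arm Z2 runs from the junction to ground; the shunt arm Z3 also runs from the junction to ground. They appear in parallel: Z3 || Z2 = 93.04 Ω.
Step 4 — Series with input arm Z1: Z_in = Z1 + (Z3 || Z2) = 93.04 + j157.1 Ω = 182.6∠59.4° Ω.
Step 5 — Source phasor: V = 38∠156.7° V = -34.9 + j15.03 V.
Step 6 — Ohm's law: I = V / Z_total = (-34.9 + j15.03) / (93.04 + j157.1) = -0.02659 + j0.2064 A.
Step 7 — Convert to polar: |I| = 0.2081 A, ∠I = 97.3°.

I = 0.2081∠97.3° A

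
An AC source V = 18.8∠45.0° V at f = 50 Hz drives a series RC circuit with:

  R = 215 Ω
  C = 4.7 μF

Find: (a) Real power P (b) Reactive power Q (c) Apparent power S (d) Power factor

Step 1 — Angular frequency: ω = 2π·f = 2π·50 = 314.2 rad/s.
Step 2 — Component impedances:
  R: Z = R = 215 Ω
  C: Z = 1/(jωC) = -j/(ω·C) = 0 - j677.3 Ω
Step 3 — Series combination: Z_total = R + C = 215 - j677.3 Ω = 710.6∠-72.4° Ω.
Step 4 — Source phasor: V = 18.8∠45.0° V = 13.29 + j13.29 V.
Step 5 — Current: I = V / Z = -0.01217 + j0.02349 A = 0.02646∠117.4° A.
Step 6 — Complex power: S = V·I* = 0.1505 - j0.4741 VA.
Step 7 — Real power: P = Re(S) = 0.1505 W.
Step 8 — Reactive power: Q = Im(S) = -0.4741 VAR.
Step 9 — Apparent power: |S| = 0.4974 VA.
Step 10 — Power factor: PF = P/|S| = 0.3026 (leading).

(a) P = 0.1505 W  (b) Q = -0.4741 VAR  (c) S = 0.4974 VA  (d) PF = 0.3026 (leading)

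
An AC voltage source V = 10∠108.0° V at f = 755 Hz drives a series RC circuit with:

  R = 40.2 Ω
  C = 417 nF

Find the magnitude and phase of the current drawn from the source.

Step 1 — Angular frequency: ω = 2π·f = 2π·755 = 4744 rad/s.
Step 2 — Component impedances:
  R: Z = R = 40.2 Ω
  C: Z = 1/(jωC) = -j/(ω·C) = 0 - j505.5 Ω
Step 3 — Series combination: Z_total = R + C = 40.2 - j505.5 Ω = 507.1∠-85.5° Ω.
Step 4 — Source phasor: V = 10∠108.0° V = -3.09 + j9.511 V.
Step 5 — Ohm's law: I = V / Z_total = (-3.09 + j9.511) / (40.2 - j505.5) = -0.01918 - j0.004588 A.
Step 6 — Convert to polar: |I| = 0.01972 A, ∠I = -166.5°.

I = 0.01972∠-166.5° A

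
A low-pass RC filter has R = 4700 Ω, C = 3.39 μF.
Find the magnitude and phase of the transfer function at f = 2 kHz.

Step 1 — Angular frequency: ω = 2π·2000 = 1.257e+04 rad/s.
Step 2 — Transfer function: H(jω) = 1/(1 + jωRC).
Step 3 — Denominator: 1 + jωRC = 1 + j·1.257e+04·4700·3.39e-06 = 1 + j200.2.
Step 4 — H = 2.494e-05 - j0.004994.
Step 5 — Magnitude: |H| = 0.004994 (-46.0 dB); phase: φ = -89.7°.

|H| = 0.004994 (-46.0 dB), φ = -89.7°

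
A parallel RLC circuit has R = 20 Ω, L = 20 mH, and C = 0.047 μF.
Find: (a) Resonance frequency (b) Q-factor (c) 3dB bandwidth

Step 1 — Resonance: ω₀ = 1/√(LC) = 1/√(0.02·4.7e-08) = 3.262e+04 rad/s.
Step 2 — f₀ = ω₀/(2π) = 5191 Hz.
Step 3 — Parallel Q: Q = R/(ω₀L) = 20/(3.262e+04·0.02) = 0.03066.
Step 4 — Bandwidth: Δω = ω₀/Q = 1.064e+06 rad/s; BW = Δω/(2π) = 1.693e+05 Hz.

(a) f₀ = 5191 Hz  (b) Q = 0.03066  (c) BW = 1.693e+05 Hz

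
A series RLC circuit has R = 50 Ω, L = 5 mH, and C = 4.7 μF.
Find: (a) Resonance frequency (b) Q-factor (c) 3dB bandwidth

Step 1 — Resonance: ω₀ = 1/√(LC) = 1/√(0.005·4.7e-06) = 6523 rad/s.
Step 2 — f₀ = ω₀/(2π) = 1038 Hz.
Step 3 — Series Q: Q = ω₀L/R = 6523·0.005/50 = 0.6523.
Step 4 — Bandwidth: Δω = ω₀/Q = 1e+04 rad/s; BW = Δω/(2π) = 1592 Hz.

(a) f₀ = 1038 Hz  (b) Q = 0.6523  (c) BW = 1592 Hz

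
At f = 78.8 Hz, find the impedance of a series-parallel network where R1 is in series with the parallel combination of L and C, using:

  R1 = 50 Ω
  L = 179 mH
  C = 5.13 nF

Step 1 — Angular frequency: ω = 2π·f = 2π·78.8 = 495.1 rad/s.
Step 2 — Component impedances:
  R1: Z = R = 50 Ω
  L: Z = jωL = j·495.1·0.179 = 0 + j88.63 Ω
  C: Z = 1/(jωC) = -j/(ω·C) = 0 - j3.937e+05 Ω
Step 3 — Parallel branch: L || C = 1/(1/L + 1/C) = 0 + j88.65 Ω.
Step 4 — Series with R1: Z_total = R1 + (L || C) = 50 + j88.65 Ω = 101.8∠60.6° Ω.

Z = 50 + j88.65 Ω = 101.8∠60.6° Ω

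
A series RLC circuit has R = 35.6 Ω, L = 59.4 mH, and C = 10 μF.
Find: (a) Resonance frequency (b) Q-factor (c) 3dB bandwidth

Step 1 — Resonance condition Im(Z)=0 gives ω₀ = 1/√(LC).
Step 2 — ω₀ = 1/√(0.0594·1e-05) = 1297 rad/s.
Step 3 — f₀ = ω₀/(2π) = 206.5 Hz.
Step 4 — Series Q: Q = ω₀L/R = 1297·0.0594/35.6 = 2.165.
Step 5 — 3dB bandwidth: Δω = ω₀/Q = 599.3 rad/s; BW = Δω/(2π) = 95.39 Hz.

(a) f₀ = 206.5 Hz  (b) Q = 2.165  (c) BW = 95.39 Hz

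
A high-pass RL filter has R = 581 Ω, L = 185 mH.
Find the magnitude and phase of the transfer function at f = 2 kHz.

Step 1 — Angular frequency: ω = 2π·2000 = 1.257e+04 rad/s.
Step 2 — Transfer function: H(jω) = jωL/(R + jωL).
Step 3 — Numerator jωL = j·2325; denominator R + jωL = 581 + j2325.
Step 4 — H = 0.9412 + j0.2352.
Step 5 — Magnitude: |H| = 0.9702 (-0.3 dB); phase: φ = 14.0°.

|H| = 0.9702 (-0.3 dB), φ = 14.0°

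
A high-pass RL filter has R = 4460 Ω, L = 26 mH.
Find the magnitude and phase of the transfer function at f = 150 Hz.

Step 1 — Angular frequency: ω = 2π·150 = 942.5 rad/s.
Step 2 — Transfer function: H(jω) = jωL/(R + jωL).
Step 3 — Numerator jωL = j·24.5; denominator R + jωL = 4460 + j24.5.
Step 4 — H = 3.019e-05 + j0.005494.
Step 5 — Magnitude: |H| = 0.005494 (-45.2 dB); phase: φ = 89.7°.

|H| = 0.005494 (-45.2 dB), φ = 89.7°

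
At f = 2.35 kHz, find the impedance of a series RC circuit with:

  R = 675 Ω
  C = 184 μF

Step 1 — Angular frequency: ω = 2π·f = 2π·2350 = 1.477e+04 rad/s.
Step 2 — Component impedances:
  R: Z = R = 675 Ω
  C: Z = 1/(jωC) = -j/(ω·C) = 0 - j0.3681 Ω
Step 3 — Series combination: Z_total = R + C = 675 - j0.3681 Ω = 675∠-0.0° Ω.

Z = 675 - j0.3681 Ω = 675∠-0.0° Ω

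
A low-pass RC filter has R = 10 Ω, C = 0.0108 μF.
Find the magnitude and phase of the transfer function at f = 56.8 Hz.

Step 1 — Angular frequency: ω = 2π·56.8 = 356.9 rad/s.
Step 2 — Transfer function: H(jω) = 1/(1 + jωRC).
Step 3 — Denominator: 1 + jωRC = 1 + j·356.9·10·1.08e-08 = 1 + j3.854e-05.
Step 4 — H = 1 - j3.854e-05.
Step 5 — Magnitude: |H| = 1 (-0.0 dB); phase: φ = -0.0°.

|H| = 1 (-0.0 dB), φ = -0.0°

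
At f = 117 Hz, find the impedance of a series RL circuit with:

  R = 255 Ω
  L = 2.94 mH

Step 1 — Angular frequency: ω = 2π·f = 2π·117 = 735.1 rad/s.
Step 2 — Component impedances:
  R: Z = R = 255 Ω
  L: Z = jωL = j·735.1·0.00294 = 0 + j2.161 Ω
Step 3 — Series combination: Z_total = R + L = 255 + j2.161 Ω = 255∠0.5° Ω.

Z = 255 + j2.161 Ω = 255∠0.5° Ω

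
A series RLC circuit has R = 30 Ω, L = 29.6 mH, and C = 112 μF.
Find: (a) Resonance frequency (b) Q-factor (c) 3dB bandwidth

Step 1 — Resonance condition Im(Z)=0 gives ω₀ = 1/√(LC).
Step 2 — ω₀ = 1/√(0.0296·0.000112) = 549.2 rad/s.
Step 3 — f₀ = ω₀/(2π) = 87.41 Hz.
Step 4 — Series Q: Q = ω₀L/R = 549.2·0.0296/30 = 0.5419.
Step 5 — 3dB bandwidth: Δω = ω₀/Q = 1014 rad/s; BW = Δω/(2π) = 161.3 Hz.

(a) f₀ = 87.41 Hz  (b) Q = 0.5419  (c) BW = 161.3 Hz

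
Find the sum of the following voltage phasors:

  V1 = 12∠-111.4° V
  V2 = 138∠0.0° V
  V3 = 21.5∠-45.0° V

Step 1 — Convert each phasor to rectangular form:
  V1 = 12·(cos(-111.4°) + j·sin(-111.4°)) = -4.379 - j11.17 V
  V2 = 138·(cos(0.0°) + j·sin(0.0°)) = 138 V
  V3 = 21.5·(cos(-45.0°) + j·sin(-45.0°)) = 15.2 - j15.2 V
Step 2 — Sum components: V_total = 148.8 - j26.38 V.
Step 3 — Convert to polar: |V_total| = 151.1 V, ∠V_total = -10.0°.

V_total = 151.1∠-10.0° V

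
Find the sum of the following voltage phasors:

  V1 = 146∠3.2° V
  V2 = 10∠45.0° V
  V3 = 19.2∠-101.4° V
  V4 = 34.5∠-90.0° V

Step 1 — Convert each phasor to rectangular form:
  V1 = 146·(cos(3.2°) + j·sin(3.2°)) = 145.8 + j8.15 V
  V2 = 10·(cos(45.0°) + j·sin(45.0°)) = 7.071 + j7.071 V
  V3 = 19.2·(cos(-101.4°) + j·sin(-101.4°)) = -3.795 - j18.82 V
  V4 = 34.5·(cos(-90.0°) + j·sin(-90.0°)) = 0 - j34.5 V
Step 2 — Sum components: V_total = 149 - j38.1 V.
Step 3 — Convert to polar: |V_total| = 153.8 V, ∠V_total = -14.3°.

V_total = 153.8∠-14.3° V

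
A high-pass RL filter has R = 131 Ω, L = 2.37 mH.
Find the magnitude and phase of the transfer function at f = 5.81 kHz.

Step 1 — Angular frequency: ω = 2π·5810 = 3.651e+04 rad/s.
Step 2 — Transfer function: H(jω) = jωL/(R + jωL).
Step 3 — Numerator jωL = j·86.52; denominator R + jωL = 131 + j86.52.
Step 4 — H = 0.3037 + j0.4599.
Step 5 — Magnitude: |H| = 0.5511 (-5.2 dB); phase: φ = 56.6°.

|H| = 0.5511 (-5.2 dB), φ = 56.6°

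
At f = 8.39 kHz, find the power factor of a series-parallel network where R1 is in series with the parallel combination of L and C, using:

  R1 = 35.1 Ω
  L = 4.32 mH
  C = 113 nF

Step 1 — Angular frequency: ω = 2π·f = 2π·8390 = 5.272e+04 rad/s.
Step 2 — Component impedances:
  R1: Z = R = 35.1 Ω
  L: Z = jωL = j·5.272e+04·0.00432 = 0 + j227.7 Ω
  C: Z = 1/(jωC) = -j/(ω·C) = 0 - j167.9 Ω
Step 3 — Parallel branch: L || C = 1/(1/L + 1/C) = 0 - j638.7 Ω.
Step 4 — Series with R1: Z_total = R1 + (L || C) = 35.1 - j638.7 Ω = 639.6∠-86.9° Ω.
Step 5 — Power factor: PF = cos(φ) = Re(Z)/|Z| = 35.1/639.6 = 0.05488.
Step 6 — Type: Im(Z) = -638.7 ⇒ leading (phase φ = -86.9°).

PF = 0.05488 (leading, φ = -86.9°)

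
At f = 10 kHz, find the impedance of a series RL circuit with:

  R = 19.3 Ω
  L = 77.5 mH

Step 1 — Angular frequency: ω = 2π·f = 2π·1e+04 = 6.283e+04 rad/s.
Step 2 — Component impedances:
  R: Z = R = 19.3 Ω
  L: Z = jωL = j·6.283e+04·0.0775 = 0 + j4869 Ω
Step 3 — Series combination: Z_total = R + L = 19.3 + j4869 Ω = 4870∠89.8° Ω.

Z = 19.3 + j4869 Ω = 4870∠89.8° Ω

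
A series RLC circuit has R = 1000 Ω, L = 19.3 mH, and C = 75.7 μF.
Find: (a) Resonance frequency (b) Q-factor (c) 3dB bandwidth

Step 1 — Resonance condition Im(Z)=0 gives ω₀ = 1/√(LC).
Step 2 — ω₀ = 1/√(0.0193·7.57e-05) = 827.3 rad/s.
Step 3 — f₀ = ω₀/(2π) = 131.7 Hz.
Step 4 — Series Q: Q = ω₀L/R = 827.3·0.0193/1000 = 0.01597.
Step 5 — 3dB bandwidth: Δω = ω₀/Q = 5.181e+04 rad/s; BW = Δω/(2π) = 8246 Hz.

(a) f₀ = 131.7 Hz  (b) Q = 0.01597  (c) BW = 8246 Hz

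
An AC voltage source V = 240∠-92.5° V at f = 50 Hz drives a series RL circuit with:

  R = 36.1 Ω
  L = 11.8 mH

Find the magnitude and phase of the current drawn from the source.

Step 1 — Angular frequency: ω = 2π·f = 2π·50 = 314.2 rad/s.
Step 2 — Component impedances:
  R: Z = R = 36.1 Ω
  L: Z = jωL = j·314.2·0.0118 = 0 + j3.707 Ω
Step 3 — Series combination: Z_total = R + L = 36.1 + j3.707 Ω = 36.29∠5.9° Ω.
Step 4 — Source phasor: V = 240∠-92.5° V = -10.47 - j239.8 V.
Step 5 — Ohm's law: I = V / Z_total = (-10.47 - j239.8) / (36.1 + j3.707) = -0.9619 - j6.543 A.
Step 6 — Convert to polar: |I| = 6.613 A, ∠I = -98.4°.

I = 6.613∠-98.4° A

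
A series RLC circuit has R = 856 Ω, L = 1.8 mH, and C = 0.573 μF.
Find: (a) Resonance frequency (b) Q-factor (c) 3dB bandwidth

Step 1 — Resonance: ω₀ = 1/√(LC) = 1/√(0.0018·5.73e-07) = 3.114e+04 rad/s.
Step 2 — f₀ = ω₀/(2π) = 4956 Hz.
Step 3 — Series Q: Q = ω₀L/R = 3.114e+04·0.0018/856 = 0.06548.
Step 4 — Bandwidth: Δω = ω₀/Q = 4.756e+05 rad/s; BW = Δω/(2π) = 7.569e+04 Hz.

(a) f₀ = 4956 Hz  (b) Q = 0.06548  (c) BW = 7.569e+04 Hz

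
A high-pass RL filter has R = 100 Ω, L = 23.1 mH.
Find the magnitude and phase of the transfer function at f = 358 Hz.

Step 1 — Angular frequency: ω = 2π·358 = 2249 rad/s.
Step 2 — Transfer function: H(jω) = jωL/(R + jωL).
Step 3 — Numerator jωL = j·51.96; denominator R + jωL = 100 + j51.96.
Step 4 — H = 0.2126 + j0.4091.
Step 5 — Magnitude: |H| = 0.4611 (-6.7 dB); phase: φ = 62.5°.

|H| = 0.4611 (-6.7 dB), φ = 62.5°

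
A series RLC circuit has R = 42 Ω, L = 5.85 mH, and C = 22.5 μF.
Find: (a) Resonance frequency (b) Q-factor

Step 1 — Resonance condition Im(Z)=0 gives ω₀ = 1/√(LC).
Step 2 — ω₀ = 1/√(0.00585·2.25e-05) = 2756 rad/s.
Step 3 — f₀ = ω₀/(2π) = 438.7 Hz.
Step 4 — Series Q: Q = ω₀L/R = 2756·0.00585/42 = 0.3839.

(a) f₀ = 438.7 Hz  (b) Q = 0.3839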